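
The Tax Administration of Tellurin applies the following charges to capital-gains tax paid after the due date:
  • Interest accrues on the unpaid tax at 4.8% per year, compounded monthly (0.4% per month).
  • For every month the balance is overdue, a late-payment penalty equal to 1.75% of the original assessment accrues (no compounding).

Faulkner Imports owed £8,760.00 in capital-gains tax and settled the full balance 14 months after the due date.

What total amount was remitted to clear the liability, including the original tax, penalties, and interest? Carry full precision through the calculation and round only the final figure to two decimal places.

Late-payment penalty = 1.75% × £8,760.00 × 14 mo = £2,146.20
Interest: £8,760.00 × ((1 + 0.004)^14 − 1) = £8,760.00 × 0.0574796… = £503.5209…
Total = £8,760.00 + £2,146.2000 + £503.5209… = £11,409.72

£11,409.72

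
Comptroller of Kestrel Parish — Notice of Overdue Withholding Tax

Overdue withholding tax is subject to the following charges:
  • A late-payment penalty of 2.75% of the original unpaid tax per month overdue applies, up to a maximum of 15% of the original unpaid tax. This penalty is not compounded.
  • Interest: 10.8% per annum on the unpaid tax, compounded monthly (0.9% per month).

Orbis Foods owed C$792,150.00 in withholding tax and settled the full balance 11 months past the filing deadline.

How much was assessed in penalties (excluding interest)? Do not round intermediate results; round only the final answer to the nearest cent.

Penalty (uncapped): 11 × 2.75% × C$792,150.00 = C$239,625.38…; cap = 15% × C$792,150.00 = C$118,822.50 → penalty = C$118,822.50

C$118,822.50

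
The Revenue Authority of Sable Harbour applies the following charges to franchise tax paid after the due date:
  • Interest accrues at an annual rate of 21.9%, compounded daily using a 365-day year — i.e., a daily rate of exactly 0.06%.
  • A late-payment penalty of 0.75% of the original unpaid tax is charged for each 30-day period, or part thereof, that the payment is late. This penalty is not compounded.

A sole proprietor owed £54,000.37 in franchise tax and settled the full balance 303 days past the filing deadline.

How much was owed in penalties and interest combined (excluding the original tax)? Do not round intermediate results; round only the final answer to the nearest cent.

Penalty periods: ⌈303/30⌉ = 11; penalty = 11 × 0.75% × £54,000.37 = £4,455.03…
Interest: £54,000.37 × ((1 + 0.0006)^303 − 1) = £54,000.37 × 0.19930891… = £10,762.7548…
Penalties + interest = £4,455.0305… + £10,762.7548… = £15,217.79

£15,217.79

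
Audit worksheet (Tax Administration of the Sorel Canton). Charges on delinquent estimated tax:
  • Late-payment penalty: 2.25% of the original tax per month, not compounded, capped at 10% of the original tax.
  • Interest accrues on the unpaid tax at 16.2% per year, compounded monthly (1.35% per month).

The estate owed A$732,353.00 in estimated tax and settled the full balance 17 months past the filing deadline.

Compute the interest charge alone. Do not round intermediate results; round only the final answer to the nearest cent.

A$187,512.36

Interest: A$732,353.00 × ((1 + 0.0135)^17 − 1) = A$732,353.00 × 0.2560410… = A$187,512.3638…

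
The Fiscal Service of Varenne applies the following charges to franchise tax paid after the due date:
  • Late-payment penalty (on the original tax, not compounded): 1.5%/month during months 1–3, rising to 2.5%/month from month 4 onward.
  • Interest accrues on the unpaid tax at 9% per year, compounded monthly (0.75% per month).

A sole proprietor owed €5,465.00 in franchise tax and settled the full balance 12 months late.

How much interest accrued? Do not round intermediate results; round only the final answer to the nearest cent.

Interest: €5,465.00 × ((1 + 0.0075)^12 − 1) = €5,465.00 × 0.0938069… = €512.6547…

€512.65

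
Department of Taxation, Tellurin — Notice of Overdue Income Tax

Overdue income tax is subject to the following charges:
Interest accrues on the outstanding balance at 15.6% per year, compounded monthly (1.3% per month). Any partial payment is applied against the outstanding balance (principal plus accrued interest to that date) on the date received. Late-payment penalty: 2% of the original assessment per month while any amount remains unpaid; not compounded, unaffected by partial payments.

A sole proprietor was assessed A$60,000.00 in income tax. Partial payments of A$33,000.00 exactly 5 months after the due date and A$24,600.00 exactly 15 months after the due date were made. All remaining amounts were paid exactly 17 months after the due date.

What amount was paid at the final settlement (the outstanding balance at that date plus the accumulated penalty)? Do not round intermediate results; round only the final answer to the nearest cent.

A$31,356.63

Balance at month 5: A$60,000.0000 × (1 + 0.013)^5 = A$64,002.7268…
After A$33,000.00 payment: A$64,002.7268… − A$33,000.00 = A$31,002.7268…
Balance at month 15: A$31,002.7268… × (1 + 0.013)^10 = A$35,277.2195…
After A$24,600.00 payment: A$35,277.2195… − A$24,600.00 = A$10,677.2195…
Balance at month 17: A$10,677.2195… × (1 + 0.013)^2 = A$10,956.6316…
Penalty: 17 × 2% × A$60,000.00 = A$20,400.00
Final settlement = outstanding balance + penalty = A$10,956.6316… + A$20,400.00 = A$31,356.63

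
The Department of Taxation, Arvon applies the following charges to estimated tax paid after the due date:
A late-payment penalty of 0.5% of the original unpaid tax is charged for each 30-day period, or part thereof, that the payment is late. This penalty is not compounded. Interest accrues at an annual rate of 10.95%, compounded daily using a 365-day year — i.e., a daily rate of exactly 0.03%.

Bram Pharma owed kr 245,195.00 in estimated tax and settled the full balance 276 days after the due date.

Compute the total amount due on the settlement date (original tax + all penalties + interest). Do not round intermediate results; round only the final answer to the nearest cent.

Penalty periods: ⌈276/30⌉ = 10; penalty = 10 × 0.5% × kr 245,195.00 = kr 12,259.75
Interest: kr 245,195.00 × ((1 + 0.0003)^276 − 1) = kr 245,195.00 × 0.08631103… = kr 21,163.0336…
Total = kr 245,195.00 + kr 12,259.7500 + kr 21,163.0336… = kr 278,617.78

kr 278,617.78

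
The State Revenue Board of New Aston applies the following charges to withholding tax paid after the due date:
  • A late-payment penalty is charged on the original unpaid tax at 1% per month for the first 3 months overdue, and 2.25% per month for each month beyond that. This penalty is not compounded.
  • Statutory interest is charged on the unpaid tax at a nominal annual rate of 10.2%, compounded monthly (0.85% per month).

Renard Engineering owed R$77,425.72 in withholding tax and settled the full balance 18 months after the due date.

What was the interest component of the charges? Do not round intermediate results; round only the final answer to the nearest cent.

Interest: R$77,425.72 × ((1 + 0.0085)^18 − 1) = R$77,425.72 × 0.1645717… = R$12,742.0852…

R$12,742.09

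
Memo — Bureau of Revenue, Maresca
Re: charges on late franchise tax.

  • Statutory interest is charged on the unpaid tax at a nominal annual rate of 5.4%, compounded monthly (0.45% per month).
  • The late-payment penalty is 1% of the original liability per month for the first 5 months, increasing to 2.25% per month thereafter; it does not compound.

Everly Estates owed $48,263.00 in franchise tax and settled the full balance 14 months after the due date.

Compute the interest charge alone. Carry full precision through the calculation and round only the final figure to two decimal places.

$3,131.13

Interest: $48,263.00 × ((1 + 0.0045)^14 − 1) = $48,263.00 × 0.0648763… = $3,131.1265…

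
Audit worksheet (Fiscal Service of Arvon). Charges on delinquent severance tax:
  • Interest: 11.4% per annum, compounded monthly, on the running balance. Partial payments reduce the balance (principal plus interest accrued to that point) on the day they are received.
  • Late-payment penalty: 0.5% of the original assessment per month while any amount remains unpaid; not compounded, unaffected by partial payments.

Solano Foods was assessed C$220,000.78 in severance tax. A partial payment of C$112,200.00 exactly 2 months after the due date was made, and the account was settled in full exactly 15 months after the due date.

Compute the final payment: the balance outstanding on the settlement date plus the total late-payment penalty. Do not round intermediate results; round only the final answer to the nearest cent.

C$143,149.34

Monthly rate = 11.4% ÷ 12 = 0.95%
Balance at month 2: C$220,000.7800 × (1 + 0.0095)^2 = C$224,200.6499…
After C$112,200.00 payment: C$224,200.6499… − C$112,200.00 = C$112,000.6499…
Balance at month 15: C$112,000.6499… × (1 + 0.0095)^13 = C$126,649.2859…
Penalty: 15 × 0.5% × C$220,000.78 = C$16,500.06…
Final settlement = outstanding balance + penalty = C$126,649.2859… + C$16,500.06… = C$143,149.34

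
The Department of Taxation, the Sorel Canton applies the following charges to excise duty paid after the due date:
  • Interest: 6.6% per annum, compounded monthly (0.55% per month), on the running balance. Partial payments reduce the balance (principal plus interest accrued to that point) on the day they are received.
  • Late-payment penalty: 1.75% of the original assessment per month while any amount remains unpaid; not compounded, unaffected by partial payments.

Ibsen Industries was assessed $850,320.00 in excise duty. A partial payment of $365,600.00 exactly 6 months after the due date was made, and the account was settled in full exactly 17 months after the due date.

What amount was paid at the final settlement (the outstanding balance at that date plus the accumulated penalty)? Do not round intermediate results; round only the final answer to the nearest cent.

Balance at month 6: $850,320.0000 × (1 + 0.0055)^6 = $878,769.2338…
After $365,600.00 payment: $878,769.2338… − $365,600.00 = $513,169.2338…
Balance at month 17: $513,169.2338… × (1 + 0.0055)^11 = $545,084.0014…
Penalty: 17 × 1.75% × $850,320.00 = $252,970.20
Final settlement = outstanding balance + penalty = $545,084.0014… + $252,970.20 = $798,054.20

$798,054.20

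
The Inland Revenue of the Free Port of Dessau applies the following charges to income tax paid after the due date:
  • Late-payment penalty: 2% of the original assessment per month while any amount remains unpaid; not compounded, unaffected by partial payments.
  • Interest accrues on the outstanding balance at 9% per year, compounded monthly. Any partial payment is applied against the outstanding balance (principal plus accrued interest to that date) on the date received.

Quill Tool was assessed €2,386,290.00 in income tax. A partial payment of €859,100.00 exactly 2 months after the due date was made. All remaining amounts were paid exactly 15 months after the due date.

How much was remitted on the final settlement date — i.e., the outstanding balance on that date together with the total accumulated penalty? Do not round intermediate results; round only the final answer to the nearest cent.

Monthly rate = 9% ÷ 12 = 0.75%
Balance at month 2: €2,386,290.0000 × (1 + 0.0075)^2 = €2,422,218.5788…
After €859,100.00 payment: €2,422,218.5788… − €859,100.00 = €1,563,118.5788…
Balance at month 15: €1,563,118.5788… × (1 + 0.0075)^13 = €1,722,573.0075…
Penalty: 15 × 2% × €2,386,290.00 = €715,887.00
Final settlement = outstanding balance + penalty = €1,722,573.0075… + €715,887.00 = €2,438,460.01

€2,438,460.01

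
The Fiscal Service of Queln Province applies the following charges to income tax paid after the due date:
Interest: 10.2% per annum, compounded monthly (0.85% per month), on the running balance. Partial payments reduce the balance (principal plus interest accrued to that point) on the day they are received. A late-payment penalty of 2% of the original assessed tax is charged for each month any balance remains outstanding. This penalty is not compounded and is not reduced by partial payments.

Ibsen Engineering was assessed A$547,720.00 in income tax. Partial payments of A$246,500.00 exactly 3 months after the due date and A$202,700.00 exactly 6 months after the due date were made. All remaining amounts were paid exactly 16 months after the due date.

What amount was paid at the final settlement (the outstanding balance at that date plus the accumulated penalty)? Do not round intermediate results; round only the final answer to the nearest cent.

Balance at month 3: A$547,720.0000 × (1 + 0.0085)^3 = A$561,805.9147…
After A$246,500.00 payment: A$561,805.9147… − A$246,500.00 = A$315,305.9147…
Balance at month 6: A$315,305.9147… × (1 + 0.0085)^3 = A$323,414.7517…
After A$202,700.00 payment: A$323,414.7517… − A$202,700.00 = A$120,714.7517…
Balance at month 16: A$120,714.7517… × (1 + 0.0085)^10 = A$131,377.0092…
Penalty: 16 × 2% × A$547,720.00 = A$175,270.40
Final settlement = outstanding balance + penalty = A$131,377.0092… + A$175,270.40 = A$306,647.41

A$306,647.41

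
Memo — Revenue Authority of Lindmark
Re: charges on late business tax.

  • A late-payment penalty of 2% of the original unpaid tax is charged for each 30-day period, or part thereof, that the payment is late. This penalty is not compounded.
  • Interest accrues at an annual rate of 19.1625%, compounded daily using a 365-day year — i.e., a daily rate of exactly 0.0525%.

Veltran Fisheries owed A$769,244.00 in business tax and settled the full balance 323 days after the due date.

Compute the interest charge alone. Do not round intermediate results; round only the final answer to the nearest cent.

A$142,116.66

Interest: A$769,244.00 × ((1 + 0.000525)^323 − 1) = A$769,244.00 × 0.18474848… = A$142,116.6627…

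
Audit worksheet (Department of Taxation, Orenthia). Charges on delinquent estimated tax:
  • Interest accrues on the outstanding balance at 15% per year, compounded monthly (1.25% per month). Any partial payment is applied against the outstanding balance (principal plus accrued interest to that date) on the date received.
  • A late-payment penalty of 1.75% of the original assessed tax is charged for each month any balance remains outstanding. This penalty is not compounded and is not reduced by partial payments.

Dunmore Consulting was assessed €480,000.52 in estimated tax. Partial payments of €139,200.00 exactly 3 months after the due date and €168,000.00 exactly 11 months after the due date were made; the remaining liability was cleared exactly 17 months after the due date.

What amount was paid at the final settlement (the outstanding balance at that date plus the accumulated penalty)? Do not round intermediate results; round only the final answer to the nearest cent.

€389,025.04

Balance at month 3: €480,000.5200 × (1 + 0.0125)^3 = €498,226.4772…
After €139,200.00 payment: €498,226.4772… − €139,200.00 = €359,026.4772…
Balance at month 11: €359,026.4772… × (1 + 0.0125)^8 = €396,539.7541…
After €168,000.00 payment: €396,539.7541… − €168,000.00 = €228,539.7541…
Balance at month 17: €228,539.7541… × (1 + 0.0125)^6 = €246,224.8871…
Penalty: 17 × 1.75% × €480,000.52 = €142,800.15…
Final settlement = outstanding balance + penalty = €246,224.8871… + €142,800.15… = €389,025.04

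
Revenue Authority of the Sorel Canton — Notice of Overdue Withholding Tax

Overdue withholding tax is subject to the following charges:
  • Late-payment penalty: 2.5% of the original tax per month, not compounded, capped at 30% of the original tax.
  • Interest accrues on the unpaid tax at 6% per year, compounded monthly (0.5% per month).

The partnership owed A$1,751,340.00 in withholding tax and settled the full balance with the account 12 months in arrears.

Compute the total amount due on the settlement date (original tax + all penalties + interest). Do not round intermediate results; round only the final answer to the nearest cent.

Penalty (uncapped): 12 × 2.5% × A$1,751,340.00 = A$525,402.00; cap = 30% × A$1,751,340.00 = A$525,402.00 → penalty = A$525,402.00
Interest: A$1,751,340.00 × ((1 + 0.005)^12 − 1) = A$1,751,340.00 × 0.0616778… = A$108,018.8190…
Total = A$1,751,340.00 + A$525,402.0000 + A$108,018.8190… = A$2,384,760.82

A$2,384,760.82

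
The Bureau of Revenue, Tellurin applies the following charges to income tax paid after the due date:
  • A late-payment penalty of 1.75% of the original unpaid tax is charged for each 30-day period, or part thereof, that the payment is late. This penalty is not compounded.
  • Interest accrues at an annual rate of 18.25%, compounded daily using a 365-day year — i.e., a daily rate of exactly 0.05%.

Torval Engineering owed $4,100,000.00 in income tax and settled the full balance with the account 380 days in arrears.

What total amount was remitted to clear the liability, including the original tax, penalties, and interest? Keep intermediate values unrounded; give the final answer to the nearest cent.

$5,890,437.93

Penalty periods: ⌈380/30⌉ = 13; penalty = 13 × 1.75% × $4,100,000.00 = $932,750.00
Interest: $4,100,000.00 × ((1 + 0.0005)^380 − 1) = $4,100,000.00 × 0.20919218… = $857,687.9331…
Total = $4,100,000.00 + $932,750.0000 + $857,687.9331… = $5,890,437.93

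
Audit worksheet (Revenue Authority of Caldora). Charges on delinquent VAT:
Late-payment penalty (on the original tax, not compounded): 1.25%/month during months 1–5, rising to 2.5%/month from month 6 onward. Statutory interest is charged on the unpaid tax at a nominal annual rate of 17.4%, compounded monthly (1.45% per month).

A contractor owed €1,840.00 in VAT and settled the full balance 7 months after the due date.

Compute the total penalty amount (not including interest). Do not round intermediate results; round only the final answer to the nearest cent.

Penalty, months 1–5: 5 × 1.25% × €1,840.00 = €115.00
Penalty, months 6–7: 2 × 2.5% × €1,840.00 = €92.00
Total penalty = €115.00 + €92.00 = €207.00

€207.00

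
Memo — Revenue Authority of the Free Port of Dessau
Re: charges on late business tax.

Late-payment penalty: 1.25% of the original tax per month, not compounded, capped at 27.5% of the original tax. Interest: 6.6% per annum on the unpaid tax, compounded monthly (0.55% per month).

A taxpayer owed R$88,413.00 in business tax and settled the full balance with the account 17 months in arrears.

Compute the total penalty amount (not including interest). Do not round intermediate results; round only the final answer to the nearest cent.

R$18,787.76

Penalty: 17 × 1.25% × R$88,413.00 = R$18,787.76… (below the 27.5% cap of R$24,313.58…)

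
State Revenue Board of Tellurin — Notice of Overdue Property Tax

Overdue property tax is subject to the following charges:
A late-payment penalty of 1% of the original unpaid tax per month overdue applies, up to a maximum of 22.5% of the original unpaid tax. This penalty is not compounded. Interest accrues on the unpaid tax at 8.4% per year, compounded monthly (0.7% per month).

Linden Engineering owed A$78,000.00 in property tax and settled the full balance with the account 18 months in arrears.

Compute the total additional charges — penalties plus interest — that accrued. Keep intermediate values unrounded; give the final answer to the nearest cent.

Penalty: 18 × 1% × A$78,000.00 = A$14,040.00 (below the 22.5% cap of A$17,550.00)
Interest: A$78,000.00 × ((1 + 0.007)^18 − 1) = A$78,000.00 × 0.1337844… = A$10,435.1817…
Penalties + interest = A$14,040.0000 + A$10,435.1817… = A$24,475.18

A$24,475.18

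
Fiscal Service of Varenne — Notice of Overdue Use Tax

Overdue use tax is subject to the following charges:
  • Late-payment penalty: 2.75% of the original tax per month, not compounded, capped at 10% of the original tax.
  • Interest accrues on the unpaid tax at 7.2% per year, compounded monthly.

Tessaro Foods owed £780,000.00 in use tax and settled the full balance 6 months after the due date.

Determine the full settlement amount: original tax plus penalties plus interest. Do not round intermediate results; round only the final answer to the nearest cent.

£886,504.58

Penalty (uncapped): 6 × 2.75% × £780,000.00 = £128,700.00; cap = 10% × £780,000.00 = £78,000.00 → penalty = £78,000.00
Interest (7.2%/yr ÷ 12 = 0.6%/month): £780,000.00 × ((1 + 0.006)^6 − 1) = £28,504.5848…
Total = £780,000.00 + £78,000.0000 + £28,504.5848… = £886,504.58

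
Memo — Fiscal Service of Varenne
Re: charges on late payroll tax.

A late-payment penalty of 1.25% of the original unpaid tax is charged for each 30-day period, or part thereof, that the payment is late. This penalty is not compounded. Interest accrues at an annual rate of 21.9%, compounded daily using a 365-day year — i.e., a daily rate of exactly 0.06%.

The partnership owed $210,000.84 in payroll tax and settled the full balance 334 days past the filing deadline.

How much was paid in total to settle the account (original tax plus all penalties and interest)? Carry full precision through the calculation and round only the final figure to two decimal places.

Penalty periods: ⌈334/30⌉ = 12; penalty = 12 × 1.25% × $210,000.84 = $31,500.13…
Interest: $210,000.84 × ((1 + 0.0006)^334 − 1) = $210,000.84 × 0.22181799… = $46,581.9639…
Total = $210,000.84 + $31,500.1260 + $46,581.9639… = $288,082.93

$288,082.93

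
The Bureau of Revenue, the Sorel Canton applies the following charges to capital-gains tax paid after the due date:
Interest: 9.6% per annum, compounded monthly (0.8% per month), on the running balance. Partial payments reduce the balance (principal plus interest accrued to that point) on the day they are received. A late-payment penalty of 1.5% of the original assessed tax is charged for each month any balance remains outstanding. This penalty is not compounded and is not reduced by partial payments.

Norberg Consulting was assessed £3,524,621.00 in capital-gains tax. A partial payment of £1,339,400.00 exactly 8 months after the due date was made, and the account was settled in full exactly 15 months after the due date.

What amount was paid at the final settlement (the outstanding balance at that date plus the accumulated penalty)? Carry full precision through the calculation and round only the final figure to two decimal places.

Balance at month 8: £3,524,621.0000 × (1 + 0.008)^8 = £3,756,614.9398…
After £1,339,400.00 payment: £3,756,614.9398… − £1,339,400.00 = £2,417,214.9398…
Balance at month 15: £2,417,214.9398… × (1 + 0.008)^7 = £2,555,871.3780…
Penalty: 15 × 1.5% × £3,524,621.00 = £793,039.73…
Final settlement = outstanding balance + penalty = £2,555,871.3780… + £793,039.73… = £3,348,911.10

£3,348,911.10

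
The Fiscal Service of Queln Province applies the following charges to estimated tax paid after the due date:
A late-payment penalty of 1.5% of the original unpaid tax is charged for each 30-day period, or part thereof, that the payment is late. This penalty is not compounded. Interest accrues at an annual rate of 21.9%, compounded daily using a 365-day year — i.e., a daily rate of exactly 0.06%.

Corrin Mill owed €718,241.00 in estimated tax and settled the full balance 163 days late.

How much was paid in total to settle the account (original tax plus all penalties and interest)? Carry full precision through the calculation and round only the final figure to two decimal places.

€856,653.13

Penalty periods: ⌈163/30⌉ = 6; penalty = 6 × 1.5% × €718,241.00 = €64,641.69
Interest: €718,241.00 × ((1 + 0.0006)^163 − 1) = €718,241.00 × 0.10270987… = €73,770.4423…
Total = €718,241.00 + €64,641.6900 + €73,770.4423… = €856,653.13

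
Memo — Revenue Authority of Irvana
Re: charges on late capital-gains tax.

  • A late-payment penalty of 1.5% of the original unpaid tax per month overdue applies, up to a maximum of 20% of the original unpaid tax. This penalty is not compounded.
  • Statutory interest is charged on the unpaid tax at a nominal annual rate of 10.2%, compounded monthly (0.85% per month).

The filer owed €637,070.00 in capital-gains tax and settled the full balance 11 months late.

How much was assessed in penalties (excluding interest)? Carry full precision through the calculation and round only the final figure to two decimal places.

Penalty: 11 × 1.5% × €637,070.00 = €105,116.55 (below the 20% cap of €127,414.00)

€105,116.55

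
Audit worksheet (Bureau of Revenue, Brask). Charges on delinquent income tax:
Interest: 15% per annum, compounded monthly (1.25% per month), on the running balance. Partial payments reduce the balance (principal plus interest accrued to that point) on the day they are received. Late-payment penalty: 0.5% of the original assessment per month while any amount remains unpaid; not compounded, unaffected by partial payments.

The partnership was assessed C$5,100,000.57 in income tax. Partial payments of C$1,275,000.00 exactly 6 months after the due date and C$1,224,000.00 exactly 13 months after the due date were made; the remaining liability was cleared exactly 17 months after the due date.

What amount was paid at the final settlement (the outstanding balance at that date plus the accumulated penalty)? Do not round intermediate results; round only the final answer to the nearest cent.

C$3,984,657.44

Balance at month 6: C$5,100,000.5700 × (1 + 0.0125)^6 = C$5,494,654.8349…
After C$1,275,000.00 payment: C$5,494,654.8349… − C$1,275,000.00 = C$4,219,654.8349…
Balance at month 13: C$4,219,654.8349… × (1 + 0.0125)^7 = C$4,603,012.4612…
After C$1,224,000.00 payment: C$4,603,012.4612… − C$1,224,000.00 = C$3,379,012.4612…
Balance at month 17: C$3,379,012.4612… × (1 + 0.0125)^4 = C$3,551,157.3894…
Penalty: 17 × 0.5% × C$5,100,000.57 = C$433,500.05…
Final settlement = outstanding balance + penalty = C$3,551,157.3894… + C$433,500.05… = C$3,984,657.44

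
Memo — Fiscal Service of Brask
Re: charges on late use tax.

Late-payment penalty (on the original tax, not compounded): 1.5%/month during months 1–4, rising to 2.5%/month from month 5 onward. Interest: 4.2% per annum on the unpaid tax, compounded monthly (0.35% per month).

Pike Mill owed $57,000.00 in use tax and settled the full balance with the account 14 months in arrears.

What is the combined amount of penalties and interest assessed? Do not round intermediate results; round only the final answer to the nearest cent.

Penalty, months 1–4: 4 × 1.5% × $57,000.00 = $3,420.00
Penalty, months 5–14: 10 × 2.5% × $57,000.00 = $14,250.00
Interest: $57,000.00 × ((1 + 0.0035)^14 − 1) = $57,000.00 × 0.0501305… = $2,857.4389…
Penalties + interest = $17,670.0000 + $2,857.4389… = $20,527.44

$20,527.44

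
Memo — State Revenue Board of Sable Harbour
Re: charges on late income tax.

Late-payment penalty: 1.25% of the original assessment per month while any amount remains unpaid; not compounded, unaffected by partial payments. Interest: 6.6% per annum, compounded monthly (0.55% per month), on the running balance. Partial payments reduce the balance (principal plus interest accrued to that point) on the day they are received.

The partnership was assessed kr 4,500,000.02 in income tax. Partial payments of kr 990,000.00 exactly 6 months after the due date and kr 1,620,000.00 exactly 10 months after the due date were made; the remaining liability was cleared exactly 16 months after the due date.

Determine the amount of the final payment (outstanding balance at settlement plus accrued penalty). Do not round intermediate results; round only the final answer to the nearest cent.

Balance at month 6: kr 4,500,000.0200 × (1 + 0.0055)^6 = kr 4,650,556.9313…
After kr 990,000.00 payment: kr 4,650,556.9313… − kr 990,000.00 = kr 3,660,556.9313…
Balance at month 10: kr 3,660,556.9313… × (1 + 0.0055)^4 = kr 3,741,756.0143…
After kr 1,620,000.00 payment: kr 3,741,756.0143… − kr 1,620,000.00 = kr 2,121,756.0143…
Balance at month 16: kr 2,121,756.0143… × (1 + 0.0055)^6 = kr 2,192,743.7989…
Penalty: 16 × 1.25% × kr 4,500,000.02 = kr 900,000.00…
Final settlement = outstanding balance + penalty = kr 2,192,743.7989… + kr 900,000.00… = kr 3,092,743.80

kr 3,092,743.80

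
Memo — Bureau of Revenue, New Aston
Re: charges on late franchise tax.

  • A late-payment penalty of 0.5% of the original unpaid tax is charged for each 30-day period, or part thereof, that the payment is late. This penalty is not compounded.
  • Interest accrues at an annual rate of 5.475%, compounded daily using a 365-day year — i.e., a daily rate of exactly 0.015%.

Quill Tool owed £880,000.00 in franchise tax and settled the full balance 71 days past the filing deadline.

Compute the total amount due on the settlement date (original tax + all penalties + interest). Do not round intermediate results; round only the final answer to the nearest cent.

£902,621.37

Penalty periods: ⌈71/30⌉ = 3; penalty = 3 × 0.5% × £880,000.00 = £13,200.00
Interest: £880,000.00 × ((1 + 0.00015)^71 − 1) = £880,000.00 × 0.01070611… = £9,421.3732…
Total = £880,000.00 + £13,200.0000 + £9,421.3732… = £902,621.37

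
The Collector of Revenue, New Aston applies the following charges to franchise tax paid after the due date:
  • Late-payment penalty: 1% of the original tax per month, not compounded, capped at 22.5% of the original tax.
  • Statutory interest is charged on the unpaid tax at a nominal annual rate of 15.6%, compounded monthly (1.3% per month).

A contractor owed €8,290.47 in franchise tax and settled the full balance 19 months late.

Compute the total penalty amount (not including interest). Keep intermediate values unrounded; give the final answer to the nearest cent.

Penalty: 19 × 1% × €8,290.47 = €1,575.19… (below the 22.5% cap of €1,865.36…)

€1,575.19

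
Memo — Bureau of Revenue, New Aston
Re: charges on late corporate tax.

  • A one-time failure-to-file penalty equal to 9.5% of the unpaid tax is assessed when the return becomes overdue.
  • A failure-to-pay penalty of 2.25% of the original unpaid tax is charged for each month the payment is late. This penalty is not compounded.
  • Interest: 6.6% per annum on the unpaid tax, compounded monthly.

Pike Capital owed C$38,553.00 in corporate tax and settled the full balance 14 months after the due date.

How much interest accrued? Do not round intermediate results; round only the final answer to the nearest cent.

Interest (6.6%/yr ÷ 12 = 0.55%/month): C$38,553.00 × ((1 + 0.0055)^14 − 1) = C$3,077.0783…

C$3,077.08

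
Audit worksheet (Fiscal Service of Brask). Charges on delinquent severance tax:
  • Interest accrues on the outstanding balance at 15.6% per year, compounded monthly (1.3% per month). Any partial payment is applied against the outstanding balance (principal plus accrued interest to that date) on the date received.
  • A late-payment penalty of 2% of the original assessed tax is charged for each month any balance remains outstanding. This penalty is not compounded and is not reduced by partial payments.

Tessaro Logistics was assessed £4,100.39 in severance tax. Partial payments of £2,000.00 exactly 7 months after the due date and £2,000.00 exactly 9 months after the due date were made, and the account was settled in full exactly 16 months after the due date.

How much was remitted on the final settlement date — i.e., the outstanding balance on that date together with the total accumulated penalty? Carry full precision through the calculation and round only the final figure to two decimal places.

£1,918.02

Balance at month 7: £4,100.3900 × (1 + 0.013)^7 = £4,488.3972…
After £2,000.00 payment: £4,488.3972… − £2,000.00 = £2,488.3972…
Balance at month 9: £2,488.3972… × (1 + 0.013)^2 = £2,553.5161…
After £2,000.00 payment: £2,553.5161… − £2,000.00 = £553.5161…
Balance at month 16: £553.5161… × (1 + 0.013)^7 = £605.8936…
Penalty: 16 × 2% × £4,100.39 = £1,312.12…
Final settlement = outstanding balance + penalty = £605.8936… + £1,312.12… = £1,918.02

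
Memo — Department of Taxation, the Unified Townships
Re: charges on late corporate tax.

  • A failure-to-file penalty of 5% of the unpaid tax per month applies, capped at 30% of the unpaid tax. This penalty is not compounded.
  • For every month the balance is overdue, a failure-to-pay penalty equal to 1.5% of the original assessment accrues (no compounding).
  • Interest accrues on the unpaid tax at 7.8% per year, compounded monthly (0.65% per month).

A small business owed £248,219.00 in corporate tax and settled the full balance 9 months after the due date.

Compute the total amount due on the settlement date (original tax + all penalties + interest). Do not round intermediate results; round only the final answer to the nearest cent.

Failure-to-file: 9 × 5% × £248,219.00 = £111,698.55, capped at 30% × £248,219.00 = £74,465.70
Failure-to-pay penalty: 9 × 1.5% × £248,219.00 = £33,509.57…
Interest: £248,219.00 × ((1 + 0.0065)^9 − 1) = £248,219.00 × 0.0600443… = £14,904.1348…
Total = £248,219.00 + £107,975.2650 + £14,904.1348… = £371,098.40

£371,098.40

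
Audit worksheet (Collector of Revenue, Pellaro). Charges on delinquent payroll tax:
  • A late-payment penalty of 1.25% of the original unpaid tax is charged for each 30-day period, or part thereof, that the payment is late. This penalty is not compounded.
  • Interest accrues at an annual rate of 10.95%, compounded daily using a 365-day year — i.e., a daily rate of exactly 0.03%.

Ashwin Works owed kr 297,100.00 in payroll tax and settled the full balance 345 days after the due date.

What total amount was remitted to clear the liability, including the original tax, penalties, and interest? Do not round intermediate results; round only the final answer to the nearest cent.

Penalty periods: ⌈345/30⌉ = 12; penalty = 12 × 1.25% × kr 297,100.00 = kr 44,565.00
Interest: kr 297,100.00 × ((1 + 0.0003)^345 − 1) = kr 297,100.00 × 0.10902858… = kr 32,392.3908…
Total = kr 297,100.00 + kr 44,565.0000 + kr 32,392.3908… = kr 374,057.39

kr 374,057.39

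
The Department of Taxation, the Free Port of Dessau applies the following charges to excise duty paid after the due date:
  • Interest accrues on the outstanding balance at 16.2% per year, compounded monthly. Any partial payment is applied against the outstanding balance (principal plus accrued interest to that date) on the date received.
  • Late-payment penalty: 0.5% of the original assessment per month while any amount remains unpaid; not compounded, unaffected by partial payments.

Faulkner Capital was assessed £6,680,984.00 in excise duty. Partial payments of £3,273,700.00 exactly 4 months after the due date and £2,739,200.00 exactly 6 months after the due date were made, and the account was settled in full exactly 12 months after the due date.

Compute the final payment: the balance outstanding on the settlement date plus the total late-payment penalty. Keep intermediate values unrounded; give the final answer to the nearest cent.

Monthly rate = 16.2% ÷ 12 = 1.35%
Balance at month 4: £6,680,984.0000 × (1 + 0.0135)^4 = £7,049,128.7648…
After £3,273,700.00 payment: £7,049,128.7648… − £3,273,700.00 = £3,775,428.7648…
Balance at month 6: £3,775,428.7648… × (1 + 0.0135)^2 = £3,878,053.4134…
After £2,739,200.00 payment: £3,878,053.4134… − £2,739,200.00 = £1,138,853.4134…
Balance at month 12: £1,138,853.4134… × (1 + 0.0135)^6 = £1,234,270.4910…
Penalty: 12 × 0.5% × £6,680,984.00 = £400,859.04
Final settlement = outstanding balance + penalty = £1,234,270.4910… + £400,859.04 = £1,635,129.53

£1,635,129.53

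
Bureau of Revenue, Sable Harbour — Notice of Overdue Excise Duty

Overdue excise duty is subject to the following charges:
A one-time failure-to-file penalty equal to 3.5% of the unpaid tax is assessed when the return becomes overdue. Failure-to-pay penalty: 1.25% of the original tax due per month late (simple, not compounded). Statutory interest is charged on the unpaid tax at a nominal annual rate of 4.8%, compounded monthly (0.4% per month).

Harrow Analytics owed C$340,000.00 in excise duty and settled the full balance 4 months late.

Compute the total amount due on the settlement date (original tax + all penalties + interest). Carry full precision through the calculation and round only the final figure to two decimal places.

Failure-to-file penalty: 3.5% × C$340,000.00 = C$11,900.00
Failure-to-pay penalty = 1.25% × C$340,000.00 × 4 mo = C$17,000.00
Interest: C$340,000.00 × ((1 + 0.004)^4 − 1) = C$340,000.00 × 0.0160963… = C$5,472.7271…
Total = C$340,000.00 + C$28,900.0000 + C$5,472.7271… = C$374,372.73

C$374,372.73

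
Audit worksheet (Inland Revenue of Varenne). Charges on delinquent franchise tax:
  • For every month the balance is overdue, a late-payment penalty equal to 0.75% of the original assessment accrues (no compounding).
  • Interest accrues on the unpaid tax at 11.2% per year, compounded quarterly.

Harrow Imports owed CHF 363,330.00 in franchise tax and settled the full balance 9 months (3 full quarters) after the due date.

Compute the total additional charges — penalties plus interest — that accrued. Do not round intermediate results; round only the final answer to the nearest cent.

Late-payment penalty: 9 × 0.75% × CHF 363,330.00 = CHF 24,524.78…
Interest (11.2%/yr ÷ 4 = 2.8%/quarter): CHF 363,330.00 × ((1 + 0.028)^3 − 1) = CHF 31,382.2480…
Penalties + interest = CHF 24,524.7750 + CHF 31,382.2480… = CHF 55,907.02

CHF 55,907.02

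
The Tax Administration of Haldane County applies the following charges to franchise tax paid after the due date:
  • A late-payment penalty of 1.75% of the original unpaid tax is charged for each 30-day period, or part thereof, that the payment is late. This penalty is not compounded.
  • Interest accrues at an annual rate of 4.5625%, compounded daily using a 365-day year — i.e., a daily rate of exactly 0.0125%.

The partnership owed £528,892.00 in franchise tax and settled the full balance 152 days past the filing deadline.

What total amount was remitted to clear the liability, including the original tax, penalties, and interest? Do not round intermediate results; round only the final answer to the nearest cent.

£594,570.04

Penalty periods: ⌈152/30⌉ = 6; penalty = 6 × 1.75% × £528,892.00 = £55,533.66
Interest: £528,892.00 × ((1 + 0.000125)^152 − 1) = £528,892.00 × 0.01918044… = £10,144.3804…
Total = £528,892.00 + £55,533.6600 + £10,144.3804… = £594,570.04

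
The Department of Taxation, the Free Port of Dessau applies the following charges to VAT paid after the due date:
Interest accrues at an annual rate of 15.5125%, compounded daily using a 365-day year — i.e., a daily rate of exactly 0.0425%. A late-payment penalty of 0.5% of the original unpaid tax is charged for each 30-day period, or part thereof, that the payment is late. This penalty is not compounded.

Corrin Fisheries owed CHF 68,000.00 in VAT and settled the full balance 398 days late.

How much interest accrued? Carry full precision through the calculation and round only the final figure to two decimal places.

CHF 12,529.35

Interest: CHF 68,000.00 × ((1 + 0.000425)^398 − 1) = CHF 68,000.00 × 0.18425521… = CHF 12,529.3546…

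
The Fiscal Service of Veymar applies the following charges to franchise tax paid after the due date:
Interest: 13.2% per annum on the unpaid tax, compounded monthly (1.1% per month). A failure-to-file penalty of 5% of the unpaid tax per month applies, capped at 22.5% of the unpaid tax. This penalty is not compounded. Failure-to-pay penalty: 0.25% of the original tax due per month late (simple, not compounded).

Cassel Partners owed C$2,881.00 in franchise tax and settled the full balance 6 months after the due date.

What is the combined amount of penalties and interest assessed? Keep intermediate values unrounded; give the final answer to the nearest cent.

Failure-to-file: 6 × 5% × C$2,881.00 = C$864.30, capped at 22.5% × C$2,881.00 = C$648.23…
Failure-to-pay penalty: 6 × 0.25% × C$2,881.00 = C$43.22…
Interest: C$2,881.00 × ((1 + 0.011)^6 − 1) = C$2,881.00 × 0.0678418… = C$195.4523…
Penalties + interest = C$691.4400 + C$195.4523… = C$886.89

C$886.89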